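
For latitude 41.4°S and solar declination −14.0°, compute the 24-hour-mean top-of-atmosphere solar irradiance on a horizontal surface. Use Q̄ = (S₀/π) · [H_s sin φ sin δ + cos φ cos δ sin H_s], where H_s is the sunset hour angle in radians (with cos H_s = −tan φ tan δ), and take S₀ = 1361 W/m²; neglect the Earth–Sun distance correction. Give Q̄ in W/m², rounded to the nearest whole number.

−tan φ tan δ = −(-0.8816)(-0.2493) = -0.2198; H_s = arccos(-0.2198) = 102.70°. In radians, H_s = 1.7925.
H_s sin φ sin δ = 1.7925 × -0.6613 × -0.2419 = 0.2867.
cos φ cos δ sin H_s = 0.7501 × 0.9703 × 0.9755 = 0.7100.
Q̄ = (1361/π) × (0.2867 + 0.7100) = 433.22 × 0.9967 = 431.79 W/m².

432 W/m²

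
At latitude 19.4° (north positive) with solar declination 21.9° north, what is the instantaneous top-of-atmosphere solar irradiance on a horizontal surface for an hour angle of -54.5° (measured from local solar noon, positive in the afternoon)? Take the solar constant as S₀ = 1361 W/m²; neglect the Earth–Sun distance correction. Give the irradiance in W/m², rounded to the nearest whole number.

860 W/m²

cos θ_z = sin φ sin δ + cos φ cos δ cos H = (0.3322)(0.3730) + (0.9432)(0.9278)(0.5807) = 0.6321.
Top-of-atmosphere irradiance = S₀ cos θ_z = 1361 × 0.6321 = 860.29 W/m².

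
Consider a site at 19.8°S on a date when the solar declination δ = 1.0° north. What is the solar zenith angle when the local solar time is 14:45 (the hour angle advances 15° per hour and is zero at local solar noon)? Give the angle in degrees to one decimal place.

45.5°

Hour angle H = 15° × (14.75 − 12) = 41.25°.
cos θ_z = sin(-19.8°) sin(1.0°) + cos(-19.8°) cos(1.0°) cos(41.25°) = -0.0059 + 0.7073 = 0.7014.
θ_z = arccos(0.7014) = 45.46°.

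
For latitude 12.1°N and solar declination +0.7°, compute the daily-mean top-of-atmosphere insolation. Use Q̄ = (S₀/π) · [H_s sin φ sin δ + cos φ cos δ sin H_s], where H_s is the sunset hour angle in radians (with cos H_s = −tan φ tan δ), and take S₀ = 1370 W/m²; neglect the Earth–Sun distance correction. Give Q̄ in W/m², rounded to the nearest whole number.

cos H_s = −tan(12.1°) · tan(0.7°) = -0.0026, so H_s = arccos(-0.0026) = 90.15°. In radians, H_s = 1.5734.
H_s sin φ sin δ = 1.5734 × 0.2096 × 0.0122 = 0.0040.
cos φ cos δ sin H_s = 0.9778 × 0.9999 × 1.0000 = 0.9777.
Q̄ = (1370/π) × (0.0040 + 0.9777) = 436.08 × 0.9817 = 428.10 W/m².

428 W/m²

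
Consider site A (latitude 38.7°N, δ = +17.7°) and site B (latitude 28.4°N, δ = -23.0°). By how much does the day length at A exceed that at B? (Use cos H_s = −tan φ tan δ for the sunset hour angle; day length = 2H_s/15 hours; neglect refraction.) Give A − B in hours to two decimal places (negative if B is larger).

+3.74 h

A: H_s = arccos(−tan 38.7° · tan 17.7°) = 104.81°, so 2H_s/15 = 13.9747 h.
B: H_s = arccos(−tan 28.4° · tan -23.0°) = 76.73°, so 2H_s/15 = 10.2307 h.
A − B = 13.9747 − 10.2307 = 3.7440 h.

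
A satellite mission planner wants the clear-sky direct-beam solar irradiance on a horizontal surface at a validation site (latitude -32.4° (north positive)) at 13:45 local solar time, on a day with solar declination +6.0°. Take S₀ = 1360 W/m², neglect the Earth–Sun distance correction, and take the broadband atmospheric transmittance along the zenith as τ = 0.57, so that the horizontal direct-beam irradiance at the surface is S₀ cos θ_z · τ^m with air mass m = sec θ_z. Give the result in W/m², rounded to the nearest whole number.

Hour angle H = 15° × (13.75 − 12) = 26.25°.
With φ = -32.4°, δ = 6.0°, H = 26.25°: sin φ sin δ = -0.0560, cos φ cos δ cos H = 0.7531, so cos θ_z = 0.6971.
Air mass m = 1/cos θ_z = 1/0.6971 = 1.435; τ^m = 0.57^1.435 = 0.4464.
Surface direct beam = 1360 × 0.6971 × 0.4464 = 423.21 W/m².

423 W/m²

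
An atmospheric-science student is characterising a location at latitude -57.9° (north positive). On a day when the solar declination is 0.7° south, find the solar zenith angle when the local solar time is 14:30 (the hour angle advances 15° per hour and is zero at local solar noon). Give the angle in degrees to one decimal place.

Hour angle H = 15° × (14.5 − 12) = 37.50°.
With φ = -57.9°, δ = -0.7°, H = 37.50°: sin φ sin δ = 0.0103, cos φ cos δ cos H = 0.4216, so cos θ_z = 0.4319.
θ_z = arccos(0.4319) = 64.41°.

64.4°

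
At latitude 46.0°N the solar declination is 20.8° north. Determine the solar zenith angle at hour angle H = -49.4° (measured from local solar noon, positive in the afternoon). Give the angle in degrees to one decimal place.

With φ = 46.0°, δ = 20.8°, H = -49.40°: sin φ sin δ = 0.2554, cos φ cos δ cos H = 0.4226, so cos θ_z = 0.6780.
θ_z = arccos(0.6780) = 47.31°.

47.3°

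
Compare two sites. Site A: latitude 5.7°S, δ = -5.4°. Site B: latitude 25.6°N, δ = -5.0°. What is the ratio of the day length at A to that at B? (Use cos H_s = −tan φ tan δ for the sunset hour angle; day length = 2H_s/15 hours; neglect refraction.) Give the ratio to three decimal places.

A: H_s = arccos(−tan -5.7° · tan -5.4°) = 90.54°, so 2H_s/15 = 12.0720 h.
B: H_s = arccos(−tan 25.6° · tan -5.0°) = 87.60°, so 2H_s/15 = 11.6800 h.
Ratio A/B = 12.0720 / 11.6800 = 1.0336.

1.034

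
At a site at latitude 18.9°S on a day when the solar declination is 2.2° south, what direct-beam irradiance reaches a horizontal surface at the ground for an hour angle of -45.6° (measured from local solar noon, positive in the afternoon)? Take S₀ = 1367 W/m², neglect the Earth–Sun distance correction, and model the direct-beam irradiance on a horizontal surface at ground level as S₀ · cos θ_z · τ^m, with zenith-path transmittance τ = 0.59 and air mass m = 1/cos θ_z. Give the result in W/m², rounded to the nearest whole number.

421 W/m²

cos θ_z = sin(-18.9°) sin(-2.2°) + cos(-18.9°) cos(-2.2°) cos(-45.60°) = 0.0124 + 0.6615 = 0.6739.
Air mass m = 1/cos θ_z = 1/0.6739 = 1.484; τ^m = 0.59^1.484 = 0.4570.
Surface direct beam = 1367 × 0.6739 × 0.4570 = 421.00 W/m².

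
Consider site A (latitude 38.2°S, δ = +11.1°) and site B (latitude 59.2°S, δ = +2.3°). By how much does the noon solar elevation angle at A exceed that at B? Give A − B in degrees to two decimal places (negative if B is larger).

A: 90° − |-38.2 − (11.1)| = 40.70°.
B: 90° − |-59.2 − (2.3)| = 28.50°.
A − B = 40.70 − 28.50 = 12.20°.

+12.20°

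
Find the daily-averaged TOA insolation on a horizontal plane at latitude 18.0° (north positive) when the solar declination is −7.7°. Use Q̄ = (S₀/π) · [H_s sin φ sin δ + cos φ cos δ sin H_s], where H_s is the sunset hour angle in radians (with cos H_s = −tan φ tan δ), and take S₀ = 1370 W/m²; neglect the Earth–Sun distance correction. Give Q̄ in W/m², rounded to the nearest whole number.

The sunset hour angle satisfies cos H_s = −tan φ tan δ = 0.0439, giving H_s = 87.48°. In radians, H_s = 1.5268.
H_s sin φ sin δ = 1.5268 × 0.3090 × -0.1340 = -0.0632.
cos φ cos δ sin H_s = 0.9511 × 0.9910 × 0.9990 = 0.9416.
Q̄ = (1370/π) × (-0.0632 + 0.9416) = 436.08 × 0.8784 = 383.05 W/m².

383 W/m²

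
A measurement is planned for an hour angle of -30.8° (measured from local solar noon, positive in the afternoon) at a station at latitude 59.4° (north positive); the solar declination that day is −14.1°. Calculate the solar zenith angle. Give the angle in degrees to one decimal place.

77.6°

cos θ_z = sin φ sin δ + cos φ cos δ cos H = (0.8607)(-0.2436) + (0.5090)(0.9699)(0.8590) = 0.2144.
θ_z = arccos(0.2144) = 77.62°.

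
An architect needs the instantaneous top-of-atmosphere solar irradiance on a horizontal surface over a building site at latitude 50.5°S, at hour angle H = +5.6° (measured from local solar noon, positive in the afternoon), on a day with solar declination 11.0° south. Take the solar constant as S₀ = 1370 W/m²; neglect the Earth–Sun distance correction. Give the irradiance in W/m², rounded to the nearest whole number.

1053 W/m²

With φ = -50.5°, δ = -11.0°, H = 5.60°: sin φ sin δ = 0.1472, cos φ cos δ cos H = 0.6214, so cos θ_z = 0.7686.
Top-of-atmosphere irradiance = S₀ cos θ_z = 1370 × 0.7686 = 1052.98 W/m².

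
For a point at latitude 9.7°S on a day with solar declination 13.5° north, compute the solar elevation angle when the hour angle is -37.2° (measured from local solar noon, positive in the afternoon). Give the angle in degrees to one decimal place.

With φ = -9.7°, δ = 13.5°, H = -37.20°: sin φ sin δ = -0.0393, cos φ cos δ cos H = 0.7634, so cos θ_z = 0.7241.
θ_z = arccos(0.7241) = 43.61°, so the elevation is 90° − 43.61° = 46.39°.

46.4°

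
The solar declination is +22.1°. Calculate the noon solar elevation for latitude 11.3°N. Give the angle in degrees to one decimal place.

79.2°

At local solar noon the hour angle is zero, so the elevation is 90° − |φ − δ| = 90° − |11.3° − (22.1°)| = 90° − 10.8° = 79.2°.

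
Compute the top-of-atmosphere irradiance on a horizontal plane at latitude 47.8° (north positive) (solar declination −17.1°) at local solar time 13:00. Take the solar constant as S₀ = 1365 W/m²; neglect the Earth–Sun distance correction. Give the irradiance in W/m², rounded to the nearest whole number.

Hour angle H = 15° × (13 − 12) = 15.00°.
cos θ_z = sin φ sin δ + cos φ cos δ cos H = (0.7408)(-0.2940) + (0.6717)(0.9558)(0.9659) = 0.4023.
Top-of-atmosphere irradiance = S₀ cos θ_z = 1365 × 0.4023 = 549.14 W/m².

549 W/m²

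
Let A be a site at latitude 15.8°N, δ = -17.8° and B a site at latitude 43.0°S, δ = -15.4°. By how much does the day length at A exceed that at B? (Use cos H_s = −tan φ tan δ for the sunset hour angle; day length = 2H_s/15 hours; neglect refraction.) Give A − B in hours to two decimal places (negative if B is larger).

A: H_s = arccos(−tan 15.8° · tan -17.8°) = 84.79°, so 2H_s/15 = 11.3053 h.
B: H_s = arccos(−tan -43.0° · tan -15.4°) = 104.88°, so 2H_s/15 = 13.9840 h.
A − B = 11.3053 − 13.9840 = -2.6787 h.

-2.68 h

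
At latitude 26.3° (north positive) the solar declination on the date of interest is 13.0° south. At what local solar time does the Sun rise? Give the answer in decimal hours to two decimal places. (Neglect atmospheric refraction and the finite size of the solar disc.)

−tan φ tan δ = −(0.4942)(-0.2309) = 0.1141; H_s = arccos(0.1141) = 83.45°.
Sunrise is at 12 − H_s/15 = 12 − 5.563 = 6.437 h local solar time.

6.44 h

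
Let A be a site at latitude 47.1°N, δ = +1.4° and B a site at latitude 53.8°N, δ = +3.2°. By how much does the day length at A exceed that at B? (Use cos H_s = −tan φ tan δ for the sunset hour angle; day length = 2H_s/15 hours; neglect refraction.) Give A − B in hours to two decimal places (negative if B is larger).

-0.38 h

A: H_s = arccos(−tan 47.1° · tan 1.4°) = 91.51°, so 2H_s/15 = 12.2013 h.
B: H_s = arccos(−tan 53.8° · tan 3.2°) = 94.38°, so 2H_s/15 = 12.5840 h.
A − B = 12.2013 − 12.5840 = -0.3827 h.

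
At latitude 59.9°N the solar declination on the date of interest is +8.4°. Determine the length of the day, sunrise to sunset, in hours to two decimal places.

13.97 hours

cos H_s = −tan(59.9°) · tan(8.4°) = -0.2547, so H_s = arccos(-0.2547) = 104.76°.
Day length = 2 H_s / 15° h⁻¹ = 209.52° / 15 = 13.968 h.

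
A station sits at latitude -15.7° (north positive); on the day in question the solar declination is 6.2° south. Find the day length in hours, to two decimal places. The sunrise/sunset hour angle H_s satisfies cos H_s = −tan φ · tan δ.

12.23 hours

The sunset hour angle satisfies cos H_s = −tan φ tan δ = -0.0305, giving H_s = 91.75°.
Day length = 2 H_s / 15° h⁻¹ = 183.50° / 15 = 12.233 h.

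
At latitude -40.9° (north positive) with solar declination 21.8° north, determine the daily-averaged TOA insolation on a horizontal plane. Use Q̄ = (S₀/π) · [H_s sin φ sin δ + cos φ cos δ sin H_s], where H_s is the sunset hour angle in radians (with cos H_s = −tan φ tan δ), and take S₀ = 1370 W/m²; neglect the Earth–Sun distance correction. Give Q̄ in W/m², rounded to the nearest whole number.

−tan φ tan δ = −(-0.8662)(0.4000) = 0.3465; H_s = arccos(0.3465) = 69.73°. In radians, H_s = 1.2170.
H_s sin φ sin δ = 1.2170 × -0.6547 × 0.3714 = -0.2959.
cos φ cos δ sin H_s = 0.7559 × 0.9285 × 0.9381 = 0.6584.
Q̄ = (1370/π) × (-0.2959 + 0.6584) = 436.08 × 0.3625 = 158.08 W/m².

158 W/m²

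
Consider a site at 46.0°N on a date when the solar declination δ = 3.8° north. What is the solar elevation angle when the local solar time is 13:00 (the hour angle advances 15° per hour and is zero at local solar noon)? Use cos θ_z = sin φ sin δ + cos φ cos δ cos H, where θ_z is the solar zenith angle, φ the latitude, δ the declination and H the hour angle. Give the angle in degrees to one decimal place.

45.8°

Hour angle H = 15° × (13 − 12) = 15.00°.
cos θ_z = sin(46.0°) sin(3.8°) + cos(46.0°) cos(3.8°) cos(15.00°) = 0.0477 + 0.6695 = 0.7172.
θ_z = arccos(0.7172) = 44.18°, so the elevation is 90° − 44.18° = 45.82°.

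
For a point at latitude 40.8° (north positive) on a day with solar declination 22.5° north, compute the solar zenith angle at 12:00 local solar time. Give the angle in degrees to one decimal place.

18.3°

Hour angle H = 15° × (12 − 12) = 0.00°.
cos θ_z = sin φ sin δ + cos φ cos δ cos H = (0.6534)(0.3827) + (0.7570)(0.9239)(1.0000) = 0.9494.
θ_z = arccos(0.9494) = 18.30°.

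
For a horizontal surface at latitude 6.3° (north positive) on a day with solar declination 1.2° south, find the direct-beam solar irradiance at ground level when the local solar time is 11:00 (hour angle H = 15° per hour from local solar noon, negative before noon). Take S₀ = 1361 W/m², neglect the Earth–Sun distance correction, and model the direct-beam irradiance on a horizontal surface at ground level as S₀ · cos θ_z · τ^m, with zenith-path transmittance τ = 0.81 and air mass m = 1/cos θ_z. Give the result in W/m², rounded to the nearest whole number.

1046 W/m²

Hour angle H = 15° × (11 − 12) = -15.00°.
cos θ_z = sin(6.3°) sin(-1.2°) + cos(6.3°) cos(-1.2°) cos(-15.00°) = -0.0023 + 0.9599 = 0.9576.
Air mass m = 1/cos θ_z = 1/0.9576 = 1.044; τ^m = 0.81^1.044 = 0.8025.
Surface direct beam = 1361 × 0.9576 × 0.8025 = 1045.89 W/m².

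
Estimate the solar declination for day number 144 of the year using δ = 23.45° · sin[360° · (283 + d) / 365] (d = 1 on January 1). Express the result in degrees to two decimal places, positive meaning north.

+20.54°

360 × (283 + 144) / 365 = 421.151°; sin(421.151°) = 0.8759.
δ = 23.45 × 0.8759 = 20.540° ≈ +20.54°.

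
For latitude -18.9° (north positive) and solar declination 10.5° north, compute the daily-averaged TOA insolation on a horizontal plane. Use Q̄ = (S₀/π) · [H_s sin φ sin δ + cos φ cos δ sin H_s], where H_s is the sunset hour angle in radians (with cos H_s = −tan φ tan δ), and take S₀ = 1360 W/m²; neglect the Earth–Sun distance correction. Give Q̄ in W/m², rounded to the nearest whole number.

The sunset hour angle satisfies cos H_s = −tan φ tan δ = 0.0635, giving H_s = 86.36°. In radians, H_s = 1.5073.
H_s sin φ sin δ = 1.5073 × -0.3239 × 0.1822 = -0.0890.
cos φ cos δ sin H_s = 0.9461 × 0.9833 × 0.9980 = 0.9284.
Q̄ = (1360/π) × (-0.0890 + 0.9284) = 432.90 × 0.8394 = 363.38 W/m².

363 W/m²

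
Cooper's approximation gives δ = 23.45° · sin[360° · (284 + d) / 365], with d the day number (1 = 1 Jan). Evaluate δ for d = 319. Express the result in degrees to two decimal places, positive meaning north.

360 × (284 + 319) / 365 = 594.740°; sin(594.740°) = -0.8165.
δ = 23.45 × -0.8165 = -19.147° ≈ -19.15°.

-19.15°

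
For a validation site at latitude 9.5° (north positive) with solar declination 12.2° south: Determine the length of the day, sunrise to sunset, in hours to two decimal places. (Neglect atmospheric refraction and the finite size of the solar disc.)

cos H_s = −tan(9.5°) · tan(-12.2°) = 0.0362, so H_s = arccos(0.0362) = 87.93°.
Day length = 2 H_s / 15° h⁻¹ = 175.86° / 15 = 11.724 h.

11.72 hours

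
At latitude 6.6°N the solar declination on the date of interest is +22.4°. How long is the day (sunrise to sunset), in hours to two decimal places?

12.36 hours

The sunset hour angle satisfies cos H_s = −tan φ tan δ = -0.0477, giving H_s = 92.73°.
Day length = 2 H_s / 15° h⁻¹ = 185.46° / 15 = 12.364 h.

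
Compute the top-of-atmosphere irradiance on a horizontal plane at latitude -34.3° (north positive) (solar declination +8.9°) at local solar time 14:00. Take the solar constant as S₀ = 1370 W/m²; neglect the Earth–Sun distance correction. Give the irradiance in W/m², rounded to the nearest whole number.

Hour angle H = 15° × (14 − 12) = 30.00°.
cos θ_z = sin φ sin δ + cos φ cos δ cos H = (-0.5635)(0.1547) + (0.8261)(0.9880)(0.8660) = 0.6196.
Top-of-atmosphere irradiance = S₀ cos θ_z = 1370 × 0.6196 = 848.85 W/m².

849 W/m²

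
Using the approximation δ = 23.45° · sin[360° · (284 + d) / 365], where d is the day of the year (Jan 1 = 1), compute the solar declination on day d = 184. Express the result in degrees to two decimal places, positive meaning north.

+22.97°

360 × (284 + 184) / 365 = 461.589°; sin(461.589°) = 0.9796.
δ = 23.45 × 0.9796 = 22.972° ≈ +22.97°.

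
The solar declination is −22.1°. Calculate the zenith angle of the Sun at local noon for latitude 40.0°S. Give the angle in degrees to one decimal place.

17.9°

At local solar noon the hour angle is zero, so the zenith angle is |φ − δ| = |-40.0° − (-22.1°)| = 17.9°.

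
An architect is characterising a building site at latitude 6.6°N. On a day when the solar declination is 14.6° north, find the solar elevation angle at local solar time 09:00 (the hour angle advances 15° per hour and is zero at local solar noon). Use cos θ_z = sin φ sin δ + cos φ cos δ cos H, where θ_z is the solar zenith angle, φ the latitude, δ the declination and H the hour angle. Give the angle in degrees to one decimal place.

45.1°

Hour angle H = 15° × (9 − 12) = -45.00°.
cos θ_z = sin φ sin δ + cos φ cos δ cos H = (0.1149)(0.2521) + (0.9934)(0.9677)(0.7071) = 0.7087.
θ_z = arccos(0.7087) = 44.87°, so the elevation is 90° − 44.87° = 45.13°.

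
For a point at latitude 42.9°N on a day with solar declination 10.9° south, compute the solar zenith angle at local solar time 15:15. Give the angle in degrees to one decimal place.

69.8°

Hour angle H = 15° × (15.25 − 12) = 48.75°.
cos θ_z = sin(42.9°) sin(-10.9°) + cos(42.9°) cos(-10.9°) cos(48.75°) = -0.1287 + 0.4743 = 0.3456.
θ_z = arccos(0.3456) = 69.78°.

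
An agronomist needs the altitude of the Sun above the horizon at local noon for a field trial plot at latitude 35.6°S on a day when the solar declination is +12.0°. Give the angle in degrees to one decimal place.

42.4°

At local solar noon the hour angle is zero, so the elevation is 90° − |φ − δ| = 90° − |-35.6° − (12.0°)| = 90° − 47.6° = 42.4°.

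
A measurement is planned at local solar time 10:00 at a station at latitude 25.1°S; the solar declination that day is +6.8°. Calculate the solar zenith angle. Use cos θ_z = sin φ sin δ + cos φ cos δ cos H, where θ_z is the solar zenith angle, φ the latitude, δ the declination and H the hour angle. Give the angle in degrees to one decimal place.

43.2°

Hour angle H = 15° × (10 − 12) = -30.00°.
cos θ_z = sin φ sin δ + cos φ cos δ cos H = (-0.4242)(0.1184) + (0.9056)(0.9930)(0.8660) = 0.7285.
θ_z = arccos(0.7285) = 43.24°.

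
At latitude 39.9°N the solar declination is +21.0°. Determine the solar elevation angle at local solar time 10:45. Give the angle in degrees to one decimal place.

Hour angle H = 15° × (10.75 − 12) = -18.75°.
cos θ_z = sin φ sin δ + cos φ cos δ cos H = (0.6414)(0.3584) + (0.7672)(0.9336)(0.9469) = 0.9081.
θ_z = arccos(0.9081) = 24.76°, so the elevation is 90° − 24.76° = 65.24°.

65.2°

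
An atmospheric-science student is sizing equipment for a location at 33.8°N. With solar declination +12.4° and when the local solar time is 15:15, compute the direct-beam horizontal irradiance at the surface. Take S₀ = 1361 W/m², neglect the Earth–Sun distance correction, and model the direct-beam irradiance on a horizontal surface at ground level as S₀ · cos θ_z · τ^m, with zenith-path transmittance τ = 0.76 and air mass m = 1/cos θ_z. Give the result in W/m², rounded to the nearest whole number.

Hour angle H = 15° × (15.25 − 12) = 48.75°.
cos θ_z = sin φ sin δ + cos φ cos δ cos H = (0.5563)(0.2147) + (0.8310)(0.9767)(0.6593) = 0.6546.
Air mass m = 1/cos θ_z = 1/0.6546 = 1.528; τ^m = 0.76^1.528 = 0.6575.
Surface direct beam = 1361 × 0.6546 × 0.6575 = 585.77 W/m².

586 W/m²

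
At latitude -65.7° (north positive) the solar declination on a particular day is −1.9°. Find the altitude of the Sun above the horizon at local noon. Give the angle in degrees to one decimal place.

At local solar noon the hour angle is zero, so the elevation is 90° − |φ − δ| = 90° − |-65.7° − (-1.9°)| = 90° − 63.8° = 26.2°.

26.2°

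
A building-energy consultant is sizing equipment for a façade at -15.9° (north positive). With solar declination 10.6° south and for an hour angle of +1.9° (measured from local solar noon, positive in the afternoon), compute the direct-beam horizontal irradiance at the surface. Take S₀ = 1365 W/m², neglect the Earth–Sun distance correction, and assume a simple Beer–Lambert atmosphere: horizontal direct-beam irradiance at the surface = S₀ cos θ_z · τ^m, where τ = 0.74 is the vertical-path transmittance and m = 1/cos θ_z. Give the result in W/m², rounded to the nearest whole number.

cos θ_z = sin(-15.9°) sin(-10.6°) + cos(-15.9°) cos(-10.6°) cos(1.90°) = 0.0504 + 0.9448 = 0.9952.
Air mass m = 1/cos θ_z = 1/0.9952 = 1.005; τ^m = 0.74^1.005 = 0.7389.
Surface direct beam = 1365 × 0.9952 × 0.7389 = 1003.76 W/m².

1004 W/m²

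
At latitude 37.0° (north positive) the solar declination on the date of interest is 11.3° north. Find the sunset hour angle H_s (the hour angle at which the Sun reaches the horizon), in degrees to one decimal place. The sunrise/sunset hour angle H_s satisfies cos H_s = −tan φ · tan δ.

98.7°

−tan φ tan δ = −(0.7536)(0.1998) = -0.1506; H_s = arccos(-0.1506) = 98.66°.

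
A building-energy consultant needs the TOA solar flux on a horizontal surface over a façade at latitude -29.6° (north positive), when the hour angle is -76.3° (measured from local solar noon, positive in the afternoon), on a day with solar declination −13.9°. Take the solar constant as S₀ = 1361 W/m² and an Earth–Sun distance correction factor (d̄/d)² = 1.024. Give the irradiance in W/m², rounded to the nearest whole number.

444 W/m²

cos θ_z = sin(-29.6°) sin(-13.9°) + cos(-29.6°) cos(-13.9°) cos(-76.30°) = 0.1187 + 0.1999 = 0.3186.
Top-of-atmosphere irradiance = S₀ (d̄/d)² cos θ_z = 1361 × 1.024 × 0.3186 = 444.02 W/m².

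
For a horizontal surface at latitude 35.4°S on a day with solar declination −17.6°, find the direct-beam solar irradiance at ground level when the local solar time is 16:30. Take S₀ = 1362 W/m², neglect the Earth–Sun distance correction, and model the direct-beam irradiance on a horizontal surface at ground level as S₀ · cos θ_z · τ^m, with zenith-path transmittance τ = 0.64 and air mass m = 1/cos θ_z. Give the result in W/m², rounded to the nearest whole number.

250 W/m²

Hour angle H = 15° × (16.5 − 12) = 67.50°.
With φ = -35.4°, δ = -17.6°, H = 67.50°: sin φ sin δ = 0.1752, cos φ cos δ cos H = 0.2973, so cos θ_z = 0.4725.
Air mass m = 1/cos θ_z = 1/0.4725 = 2.116; τ^m = 0.64^2.116 = 0.3889.
Surface direct beam = 1362 × 0.4725 × 0.3889 = 250.27 W/m².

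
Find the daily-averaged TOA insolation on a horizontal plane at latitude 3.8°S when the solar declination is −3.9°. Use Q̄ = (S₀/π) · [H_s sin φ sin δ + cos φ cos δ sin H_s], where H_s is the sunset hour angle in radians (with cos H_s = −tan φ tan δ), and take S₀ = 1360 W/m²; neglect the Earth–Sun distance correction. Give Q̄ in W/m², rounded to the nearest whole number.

cos H_s = −tan(-3.8°) · tan(-3.9°) = -0.0045, so H_s = arccos(-0.0045) = 90.26°. In radians, H_s = 1.5753.
H_s sin φ sin δ = 1.5753 × -0.0663 × -0.0680 = 0.0071.
cos φ cos δ sin H_s = 0.9978 × 0.9977 × 1.0000 = 0.9955.
Q̄ = (1360/π) × (0.0071 + 0.9955) = 432.90 × 1.0026 = 434.03 W/m².

434 W/m²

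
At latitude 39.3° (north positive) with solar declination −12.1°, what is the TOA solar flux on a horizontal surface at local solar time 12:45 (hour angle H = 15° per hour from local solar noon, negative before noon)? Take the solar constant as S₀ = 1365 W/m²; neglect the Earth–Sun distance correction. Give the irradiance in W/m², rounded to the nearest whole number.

Hour angle H = 15° × (12.75 − 12) = 11.25°.
cos θ_z = sin φ sin δ + cos φ cos δ cos H = (0.6334)(-0.2096) + (0.7738)(0.9778)(0.9808) = 0.6093.
Top-of-atmosphere irradiance = S₀ cos θ_z = 1365 × 0.6093 = 831.69 W/m².

832 W/m²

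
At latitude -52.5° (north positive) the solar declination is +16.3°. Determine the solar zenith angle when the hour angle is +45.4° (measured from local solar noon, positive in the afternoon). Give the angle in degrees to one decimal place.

79.2°

With φ = -52.5°, δ = 16.3°, H = 45.40°: sin φ sin δ = -0.2227, cos φ cos δ cos H = 0.4103, so cos θ_z = 0.1876.
θ_z = arccos(0.1876) = 79.19°.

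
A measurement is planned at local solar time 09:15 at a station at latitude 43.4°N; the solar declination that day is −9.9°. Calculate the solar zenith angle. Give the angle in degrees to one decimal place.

Hour angle H = 15° × (9.25 − 12) = -41.25°.
With φ = 43.4°, δ = -9.9°, H = -41.25°: sin φ sin δ = -0.1181, cos φ cos δ cos H = 0.5381, so cos θ_z = 0.4200.
θ_z = arccos(0.4200) = 65.17°.

65.2°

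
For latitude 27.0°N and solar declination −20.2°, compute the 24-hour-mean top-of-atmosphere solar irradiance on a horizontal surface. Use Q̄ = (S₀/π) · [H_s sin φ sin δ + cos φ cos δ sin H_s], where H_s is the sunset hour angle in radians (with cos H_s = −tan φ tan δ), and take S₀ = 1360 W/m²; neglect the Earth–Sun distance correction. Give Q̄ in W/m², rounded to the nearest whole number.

−tan φ tan δ = −(0.5095)(-0.3679) = 0.1874; H_s = arccos(0.1874) = 79.20°. In radians, H_s = 1.3823.
H_s sin φ sin δ = 1.3823 × 0.4540 × -0.3453 = -0.2167.
cos φ cos δ sin H_s = 0.8910 × 0.9385 × 0.9823 = 0.8214.
Q̄ = (1360/π) × (-0.2167 + 0.8214) = 432.90 × 0.6047 = 261.77 W/m².

262 W/m²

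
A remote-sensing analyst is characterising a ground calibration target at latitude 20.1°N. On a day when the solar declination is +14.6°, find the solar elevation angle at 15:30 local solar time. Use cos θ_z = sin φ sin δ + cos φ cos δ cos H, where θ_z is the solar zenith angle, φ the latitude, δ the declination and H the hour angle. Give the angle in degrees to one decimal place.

Hour angle H = 15° × (15.5 − 12) = 52.50°.
With φ = 20.1°, δ = 14.6°, H = 52.50°: sin φ sin δ = 0.0866, cos φ cos δ cos H = 0.5532, so cos θ_z = 0.6398.
θ_z = arccos(0.6398) = 50.22°, so the elevation is 90° − 50.22° = 39.78°.

39.8°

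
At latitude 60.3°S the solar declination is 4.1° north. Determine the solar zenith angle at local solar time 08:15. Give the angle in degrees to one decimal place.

Hour angle H = 15° × (8.25 − 12) = -56.25°.
cos θ_z = sin(-60.3°) sin(4.1°) + cos(-60.3°) cos(4.1°) cos(-56.25°) = -0.0621 + 0.2746 = 0.2125.
θ_z = arccos(0.2125) = 77.73°.

77.7°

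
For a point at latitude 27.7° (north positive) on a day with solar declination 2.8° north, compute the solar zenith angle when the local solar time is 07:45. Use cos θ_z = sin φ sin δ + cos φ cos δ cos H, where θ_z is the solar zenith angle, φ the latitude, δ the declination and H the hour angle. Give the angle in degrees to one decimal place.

65.6°

Hour angle H = 15° × (7.75 − 12) = -63.75°.
cos θ_z = sin(27.7°) sin(2.8°) + cos(27.7°) cos(2.8°) cos(-63.75°) = 0.0227 + 0.3911 = 0.4138.
θ_z = arccos(0.4138) = 65.56°.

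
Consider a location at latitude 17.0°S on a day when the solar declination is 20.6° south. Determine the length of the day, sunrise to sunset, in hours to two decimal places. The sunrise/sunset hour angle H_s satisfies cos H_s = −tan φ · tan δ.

cos H_s = −tan(-17.0°) · tan(-20.6°) = -0.1149, so H_s = arccos(-0.1149) = 96.60°.
Day length = 2 H_s / 15° h⁻¹ = 193.20° / 15 = 12.880 h.

12.88 hours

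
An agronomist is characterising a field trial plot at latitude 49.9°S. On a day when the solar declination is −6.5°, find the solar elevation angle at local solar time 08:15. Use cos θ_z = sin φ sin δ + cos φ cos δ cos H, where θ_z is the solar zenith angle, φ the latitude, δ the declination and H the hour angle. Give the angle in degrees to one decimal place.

26.2°

Hour angle H = 15° × (8.25 − 12) = -56.25°.
cos θ_z = sin φ sin δ + cos φ cos δ cos H = (-0.7649)(-0.1132) + (0.6441)(0.9936)(0.5556) = 0.4422.
θ_z = arccos(0.4422) = 63.76°, so the elevation is 90° − 63.76° = 26.24°.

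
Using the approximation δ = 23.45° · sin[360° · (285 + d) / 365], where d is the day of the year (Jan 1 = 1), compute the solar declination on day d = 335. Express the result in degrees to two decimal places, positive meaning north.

360 × (285 + 335) / 365 = 611.507°; sin(611.507°) = -0.9484.
δ = 23.45 × -0.9484 = -22.240° ≈ -22.24°.

-22.24°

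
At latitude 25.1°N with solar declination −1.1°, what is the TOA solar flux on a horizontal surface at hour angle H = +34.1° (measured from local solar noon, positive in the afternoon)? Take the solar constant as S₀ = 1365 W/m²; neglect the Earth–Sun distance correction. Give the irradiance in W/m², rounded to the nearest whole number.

With φ = 25.1°, δ = -1.1°, H = 34.10°: sin φ sin δ = -0.0081, cos φ cos δ cos H = 0.7497, so cos θ_z = 0.7416.
Top-of-atmosphere irradiance = S₀ cos θ_z = 1365 × 0.7416 = 1012.28 W/m².

1012 W/m²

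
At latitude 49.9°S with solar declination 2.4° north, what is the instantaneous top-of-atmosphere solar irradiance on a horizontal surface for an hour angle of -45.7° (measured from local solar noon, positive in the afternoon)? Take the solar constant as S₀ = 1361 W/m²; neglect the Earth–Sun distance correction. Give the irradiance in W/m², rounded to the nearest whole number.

568 W/m²

With φ = -49.9°, δ = 2.4°, H = -45.70°: sin φ sin δ = -0.0320, cos φ cos δ cos H = 0.4495, so cos θ_z = 0.4175.
Top-of-atmosphere irradiance = S₀ cos θ_z = 1361 × 0.4175 = 568.22 W/m².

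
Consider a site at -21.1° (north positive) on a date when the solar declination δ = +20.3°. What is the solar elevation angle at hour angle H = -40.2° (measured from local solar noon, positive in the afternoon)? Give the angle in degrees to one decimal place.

32.9°

With φ = -21.1°, δ = 20.3°, H = -40.20°: sin φ sin δ = -0.1249, cos φ cos δ cos H = 0.6683, so cos θ_z = 0.5434.
θ_z = arccos(0.5434) = 57.08°, so the elevation is 90° − 57.08° = 32.92°.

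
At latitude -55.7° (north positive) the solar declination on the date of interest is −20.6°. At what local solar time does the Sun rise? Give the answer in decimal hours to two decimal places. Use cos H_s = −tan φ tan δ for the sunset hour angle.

3.77 h

cos H_s = −tan(-55.7°) · tan(-20.6°) = -0.5510, so H_s = arccos(-0.5510) = 123.44°.
Sunrise is at 12 − H_s/15 = 12 − 8.229 = 3.771 h local solar time.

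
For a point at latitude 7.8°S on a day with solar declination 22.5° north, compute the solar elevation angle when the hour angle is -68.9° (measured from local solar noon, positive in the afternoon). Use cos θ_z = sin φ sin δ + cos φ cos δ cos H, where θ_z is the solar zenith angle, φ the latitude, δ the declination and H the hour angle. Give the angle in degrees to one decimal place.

16.1°

cos θ_z = sin(-7.8°) sin(22.5°) + cos(-7.8°) cos(22.5°) cos(-68.90°) = -0.0519 + 0.3295 = 0.2776.
θ_z = arccos(0.2776) = 73.88°, so the elevation is 90° − 73.88° = 16.12°.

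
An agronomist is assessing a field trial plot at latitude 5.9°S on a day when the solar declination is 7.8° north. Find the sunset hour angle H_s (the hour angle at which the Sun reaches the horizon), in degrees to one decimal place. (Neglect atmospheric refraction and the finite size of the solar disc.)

89.2°

cos H_s = −tan(-5.9°) · tan(7.8°) = 0.0142, so H_s = arccos(0.0142) = 89.19°.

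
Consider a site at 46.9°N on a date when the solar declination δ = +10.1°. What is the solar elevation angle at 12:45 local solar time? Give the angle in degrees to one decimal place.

Hour angle H = 15° × (12.75 − 12) = 11.25°.
cos θ_z = sin φ sin δ + cos φ cos δ cos H = (0.7302)(0.1754) + (0.6833)(0.9845)(0.9808) = 0.7879.
θ_z = arccos(0.7879) = 38.01°, so the elevation is 90° − 38.01° = 51.99°.

52.0°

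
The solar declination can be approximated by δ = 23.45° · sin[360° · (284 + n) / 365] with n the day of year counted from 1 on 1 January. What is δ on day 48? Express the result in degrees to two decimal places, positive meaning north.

360 × (284 + 48) / 365 = 327.452°; sin(327.452°) = -0.5380.
δ = 23.45 × -0.5380 = -12.616° ≈ -12.62°.

-12.62°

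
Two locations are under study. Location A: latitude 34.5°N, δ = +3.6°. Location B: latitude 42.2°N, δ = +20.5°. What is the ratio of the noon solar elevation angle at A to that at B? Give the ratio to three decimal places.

0.865

A: 90° − |34.5 − (3.6)| = 59.10°.
B: 90° − |42.2 − (20.5)| = 68.30°.
Ratio A/B = 59.1000 / 68.3000 = 0.8653.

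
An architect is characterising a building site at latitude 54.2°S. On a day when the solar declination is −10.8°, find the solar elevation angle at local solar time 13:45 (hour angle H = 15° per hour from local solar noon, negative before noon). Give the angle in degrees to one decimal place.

41.9°

Hour angle H = 15° × (13.75 − 12) = 26.25°.
With φ = -54.2°, δ = -10.8°, H = 26.25°: sin φ sin δ = 0.1520, cos φ cos δ cos H = 0.5153, so cos θ_z = 0.6673.
θ_z = arccos(0.6673) = 48.14°, so the elevation is 90° − 48.14° = 41.86°.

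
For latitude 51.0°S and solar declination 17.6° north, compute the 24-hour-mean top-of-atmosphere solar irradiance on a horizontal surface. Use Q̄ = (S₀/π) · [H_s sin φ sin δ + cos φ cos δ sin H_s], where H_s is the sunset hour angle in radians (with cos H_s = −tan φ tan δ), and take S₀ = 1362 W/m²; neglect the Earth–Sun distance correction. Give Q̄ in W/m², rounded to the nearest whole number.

cos H_s = −tan(-51.0°) · tan(17.6°) = 0.3917, so H_s = arccos(0.3917) = 66.94°. In radians, H_s = 1.1683.
H_s sin φ sin δ = 1.1683 × -0.7771 × 0.3024 = -0.2745.
cos φ cos δ sin H_s = 0.6293 × 0.9532 × 0.9201 = 0.5519.
Q̄ = (1362/π) × (-0.2745 + 0.5519) = 433.54 × 0.2774 = 120.26 W/m².

120 W/m²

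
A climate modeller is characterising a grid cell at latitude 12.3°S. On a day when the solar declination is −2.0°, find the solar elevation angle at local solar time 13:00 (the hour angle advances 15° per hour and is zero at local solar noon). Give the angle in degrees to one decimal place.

71.9°

Hour angle H = 15° × (13 − 12) = 15.00°.
With φ = -12.3°, δ = -2.0°, H = 15.00°: sin φ sin δ = 0.0074, cos φ cos δ cos H = 0.9432, so cos θ_z = 0.9506.
θ_z = arccos(0.9506) = 18.08°, so the elevation is 90° − 18.08° = 71.92°.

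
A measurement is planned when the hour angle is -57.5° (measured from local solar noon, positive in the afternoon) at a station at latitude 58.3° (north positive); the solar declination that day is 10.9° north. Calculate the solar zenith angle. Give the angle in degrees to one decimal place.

64.0°

cos θ_z = sin(58.3°) sin(10.9°) + cos(58.3°) cos(10.9°) cos(-57.50°) = 0.1609 + 0.2772 = 0.4381.
θ_z = arccos(0.4381) = 64.02°.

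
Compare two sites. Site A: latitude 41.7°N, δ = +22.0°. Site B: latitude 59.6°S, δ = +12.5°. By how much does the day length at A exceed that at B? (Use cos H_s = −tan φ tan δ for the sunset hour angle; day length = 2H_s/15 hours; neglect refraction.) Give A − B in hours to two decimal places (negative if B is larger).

+5.77 h

A: H_s = arccos(−tan 41.7° · tan 22.0°) = 111.10°, so 2H_s/15 = 14.8133 h.
B: H_s = arccos(−tan -59.6° · tan 12.5°) = 67.80°, so 2H_s/15 = 9.0400 h.
A − B = 14.8133 − 9.0400 = 5.7733 h.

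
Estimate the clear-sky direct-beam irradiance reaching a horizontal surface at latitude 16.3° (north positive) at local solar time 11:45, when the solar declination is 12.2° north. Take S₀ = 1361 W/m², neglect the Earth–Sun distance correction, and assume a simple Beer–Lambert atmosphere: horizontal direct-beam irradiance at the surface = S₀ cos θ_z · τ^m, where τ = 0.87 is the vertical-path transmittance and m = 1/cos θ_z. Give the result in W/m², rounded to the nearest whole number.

1178 W/m²

Hour angle H = 15° × (11.75 − 12) = -3.75°.
cos θ_z = sin φ sin δ + cos φ cos δ cos H = (0.2807)(0.2113) + (0.9598)(0.9774)(0.9979) = 0.9955.
Air mass m = 1/cos θ_z = 1/0.9955 = 1.005; τ^m = 0.87^1.005 = 0.8694.
Surface direct beam = 1361 × 0.9955 × 0.8694 = 1177.93 W/m².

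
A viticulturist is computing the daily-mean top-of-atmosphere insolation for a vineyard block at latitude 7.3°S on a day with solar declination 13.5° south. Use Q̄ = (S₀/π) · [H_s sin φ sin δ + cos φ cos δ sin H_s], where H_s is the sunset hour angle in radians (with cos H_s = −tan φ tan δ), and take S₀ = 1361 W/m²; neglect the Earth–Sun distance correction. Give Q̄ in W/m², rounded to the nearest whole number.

cos H_s = −tan(-7.3°) · tan(-13.5°) = -0.0308, so H_s = arccos(-0.0308) = 91.76°. In radians, H_s = 1.6015.
H_s sin φ sin δ = 1.6015 × -0.1271 × -0.2334 = 0.0475.
cos φ cos δ sin H_s = 0.9919 × 0.9724 × 0.9995 = 0.9640.
Q̄ = (1361/π) × (0.0475 + 0.9640) = 433.22 × 1.0115 = 438.20 W/m².

438 W/m²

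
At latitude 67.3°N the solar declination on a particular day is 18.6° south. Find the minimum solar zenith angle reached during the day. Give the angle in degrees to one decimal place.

85.9°

At local solar noon the hour angle is zero, so the zenith angle is |φ − δ| = |67.3° − (-18.6°)| = 85.9°.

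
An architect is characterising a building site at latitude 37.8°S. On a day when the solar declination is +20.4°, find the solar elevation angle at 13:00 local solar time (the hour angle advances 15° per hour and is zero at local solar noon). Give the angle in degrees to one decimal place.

Hour angle H = 15° × (13 − 12) = 15.00°.
With φ = -37.8°, δ = 20.4°, H = 15.00°: sin φ sin δ = -0.2136, cos φ cos δ cos H = 0.7154, so cos θ_z = 0.5018.
θ_z = arccos(0.5018) = 59.88°, so the elevation is 90° − 59.88° = 30.12°.

30.1°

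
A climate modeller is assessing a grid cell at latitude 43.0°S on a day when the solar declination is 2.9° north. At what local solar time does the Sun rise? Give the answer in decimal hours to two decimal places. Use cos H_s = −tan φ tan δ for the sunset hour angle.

6.18 h

cos H_s = −tan(-43.0°) · tan(2.9°) = 0.0472, so H_s = arccos(0.0472) = 87.29°.
Sunrise is at 12 − H_s/15 = 12 − 5.819 = 6.181 h local solar time.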